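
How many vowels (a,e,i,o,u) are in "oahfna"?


Input: oahfna
Checking each character:
  'o' at position 0: vowel (running total: 1)
  'a' at position 1: vowel (running total: 2)
  'h' at position 2: consonant
  'f' at position 3: consonant
  'n' at position 4: consonant
  'a' at position 5: vowel (running total: 3)
Total vowels: 3

3


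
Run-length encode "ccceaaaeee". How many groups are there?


Input: ccceaaaeee
Scanning for consecutive runs:
  Group 1: 'c' x 3 (positions 0-2)
  Group 2: 'e' x 1 (positions 3-3)
  Group 3: 'a' x 3 (positions 4-6)
  Group 4: 'e' x 3 (positions 7-9)
Total groups: 4

4


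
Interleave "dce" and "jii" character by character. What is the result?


Interleaving "dce" and "jii":
  Position 0: 'd' from first, 'j' from second => "dj"
  Position 1: 'c' from first, 'i' from second => "ci"
  Position 2: 'e' from first, 'i' from second => "ei"
Result: djciei

djciei


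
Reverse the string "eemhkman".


Input: eemhkman
Reading characters right to left:
  Position 7: 'n'
  Position 6: 'a'
  Position 5: 'm'
  Position 4: 'k'
  Position 3: 'h'
  Position 2: 'm'
  Position 1: 'e'
  Position 0: 'e'
Reversed: namkhmee

namkhmee


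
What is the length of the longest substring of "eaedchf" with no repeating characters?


Input: "eaedchf"
Sliding window (track last position of each char):
  Position 0 ('e'): window [0,0] length 1 -- new best
  Position 1 ('a'): window [0,1] length 2 -- new best
  Position 2 ('e'): repeat (last at 0), move window start to 1
  Position 2 ('e'): window [1,2] length 2
  Position 3 ('d'): window [1,3] length 3 -- new best
  Position 4 ('c'): window [1,4] length 4 -- new best
  Position 5 ('h'): window [1,5] length 5 -- new best
  Position 6 ('f'): window [1,6] length 6 -- new best
Longest substring with no repeats: "aedchf" with length 6

6


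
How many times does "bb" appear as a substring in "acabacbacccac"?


Searching for "bb" in "acabacbacccac"
Scanning each position:
  Position 0: "ac" => no
  Position 1: "ca" => no
  Position 2: "ab" => no
  Position 3: "ba" => no
  Position 4: "ac" => no
  Position 5: "cb" => no
  Position 6: "ba" => no
  Position 7: "ac" => no
  Position 8: "cc" => no
  Position 9: "cc" => no
  Position 10: "ca" => no
  Position 11: "ac" => no
Total occurrences: 0

0


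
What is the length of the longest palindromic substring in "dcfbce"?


Input: "dcfbce"
Checking substrings for palindromes:
  No multi-char palindromic substrings found
Longest palindromic substring: "d" with length 1

1


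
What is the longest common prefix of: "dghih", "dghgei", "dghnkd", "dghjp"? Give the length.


Words: dghih, dghgei, dghnkd, dghjp
  Position 0: all 'd' => match
  Position 1: all 'g' => match
  Position 2: all 'h' => match
  Position 3: ('i', 'g', 'n', 'j') => mismatch, stop
LCP = "dgh" (length 3)

3


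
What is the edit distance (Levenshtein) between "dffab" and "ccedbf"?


Computing edit distance: "dffab" -> "ccedbf"
DP table:
           c    c    e    d    b    f
      0    1    2    3    4    5    6
  d   1    1    2    3    3    4    5
  f   2    2    2    3    4    4    4
  f   3    3    3    3    4    5    4
  a   4    4    4    4    4    5    5
  b   5    5    5    5    5    4    5
Edit distance = dp[5][6] = 5

5


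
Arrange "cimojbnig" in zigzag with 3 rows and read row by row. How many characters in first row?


Zigzag "cimojbnig" into 3 rows:
Placing characters:
  'c' => row 0
  'i' => row 1
  'm' => row 2
  'o' => row 1
  'j' => row 0
  'b' => row 1
  'n' => row 2
  'i' => row 1
  'g' => row 0
Rows:
  Row 0: "cjg"
  Row 1: "iobi"
  Row 2: "mn"
First row length: 3

3


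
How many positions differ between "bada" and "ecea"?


Comparing "bada" and "ecea" position by position:
  Position 0: 'b' vs 'e' => DIFFER
  Position 1: 'a' vs 'c' => DIFFER
  Position 2: 'd' vs 'e' => DIFFER
  Position 3: 'a' vs 'a' => same
Positions that differ: 3

3


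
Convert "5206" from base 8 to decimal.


Input: "5206" in base 8
Positional expansion:
  Digit '5' (value 5) x 8^3 = 2560
  Digit '2' (value 2) x 8^2 = 128
  Digit '0' (value 0) x 8^1 = 0
  Digit '6' (value 6) x 8^0 = 6
Sum = 2694

2694


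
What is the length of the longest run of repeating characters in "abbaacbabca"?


Input: "abbaacbabca"
Scanning for longest run:
  Position 1 ('b'): new char, reset run to 1
  Position 2 ('b'): continues run of 'b', length=2
  Position 3 ('a'): new char, reset run to 1
  Position 4 ('a'): continues run of 'a', length=2
  Position 5 ('c'): new char, reset run to 1
  Position 6 ('b'): new char, reset run to 1
  Position 7 ('a'): new char, reset run to 1
  Position 8 ('b'): new char, reset run to 1
  Position 9 ('c'): new char, reset run to 1
  Position 10 ('a'): new char, reset run to 1
Longest run: 'b' with length 2

2


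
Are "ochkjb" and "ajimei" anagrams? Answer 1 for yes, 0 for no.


Strings: "ochkjb", "ajimei"
Sorted first:  bchjko
Sorted second: aeiijm
Differ at position 0: 'b' vs 'a' => not anagrams

0


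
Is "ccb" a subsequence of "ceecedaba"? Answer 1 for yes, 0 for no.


Check if "ccb" is a subsequence of "ceecedaba"
Greedy scan:
  Position 0 ('c'): matches sub[0] = 'c'
  Position 1 ('e'): no match needed
  Position 2 ('e'): no match needed
  Position 3 ('c'): matches sub[1] = 'c'
  Position 4 ('e'): no match needed
  Position 5 ('d'): no match needed
  Position 6 ('a'): no match needed
  Position 7 ('b'): matches sub[2] = 'b'
  Position 8 ('a'): no match needed
All 3 characters matched => is a subsequence

1


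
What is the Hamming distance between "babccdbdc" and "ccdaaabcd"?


Comparing "babccdbdc" and "ccdaaabcd" position by position:
  Position 0: 'b' vs 'c' => differ
  Position 1: 'a' vs 'c' => differ
  Position 2: 'b' vs 'd' => differ
  Position 3: 'c' vs 'a' => differ
  Position 4: 'c' vs 'a' => differ
  Position 5: 'd' vs 'a' => differ
  Position 6: 'b' vs 'b' => same
  Position 7: 'd' vs 'c' => differ
  Position 8: 'c' vs 'd' => differ
Total differences (Hamming distance): 8

8


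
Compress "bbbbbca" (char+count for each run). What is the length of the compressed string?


Input: bbbbbca
Runs:
  'b' x 5 => "b5"
  'c' x 1 => "c1"
  'a' x 1 => "a1"
Compressed: "b5c1a1"
Compressed length: 6

6


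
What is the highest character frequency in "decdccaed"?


Input: decdccaed
Character counts:
  'a': 1
  'c': 3
  'd': 3
  'e': 2
Maximum frequency: 3

3


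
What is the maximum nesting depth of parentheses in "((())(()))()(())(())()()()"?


Input: "((())(()))()(())(())()()()"
Tracking depth:
  Position 0 '(': depth becomes 1
  Position 1 '(': depth becomes 2
  Position 2 '(': depth becomes 3
  Position 3 ')': depth becomes 2
  Position 4 ')': depth becomes 1
  Position 5 '(': depth becomes 2
  Position 6 '(': depth becomes 3
  Position 7 ')': depth becomes 2
  Position 8 ')': depth becomes 1
  Position 9 ')': depth becomes 0
  Position 10 '(': depth becomes 1
  Position 11 ')': depth becomes 0
  Position 12 '(': depth becomes 1
  Position 13 '(': depth becomes 2
  Position 14 ')': depth becomes 1
  Position 15 ')': depth becomes 0
  Position 16 '(': depth becomes 1
  Position 17 '(': depth becomes 2
  Position 18 ')': depth becomes 1
  Position 19 ')': depth becomes 0
  Position 20 '(': depth becomes 1
  Position 21 ')': depth becomes 0
  Position 22 '(': depth becomes 1
  Position 23 ')': depth becomes 0
  Position 24 '(': depth becomes 1
  Position 25 ')': depth becomes 0
Maximum depth reached: 3

3


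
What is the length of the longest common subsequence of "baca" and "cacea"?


LCS of "baca" and "cacea"
DP table:
           c    a    c    e    a
      0    0    0    0    0    0
  b   0    0    0    0    0    0
  a   0    0    1    1    1    1
  c   0    1    1    2    2    2
  a   0    1    2    2    2    3
LCS length = dp[4][5] = 3

3


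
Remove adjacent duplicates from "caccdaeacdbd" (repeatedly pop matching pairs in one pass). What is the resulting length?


Input: caccdaeacdbd
Stack-based adjacent duplicate removal:
  Read 'c': push. Stack: c
  Read 'a': push. Stack: ca
  Read 'c': push. Stack: cac
  Read 'c': matches stack top 'c' => pop. Stack: ca
  Read 'd': push. Stack: cad
  Read 'a': push. Stack: cada
  Read 'e': push. Stack: cadae
  Read 'a': push. Stack: cadaea
  Read 'c': push. Stack: cadaeac
  Read 'd': push. Stack: cadaeacd
  Read 'b': push. Stack: cadaeacdb
  Read 'd': push. Stack: cadaeacdbd
Final stack: "cadaeacdbd" (length 10)

10


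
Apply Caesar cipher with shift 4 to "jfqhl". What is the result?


Caesar cipher: shift "jfqhl" by 4
  'j' (pos 9) + 4 = pos 13 = 'n'
  'f' (pos 5) + 4 = pos 9 = 'j'
  'q' (pos 16) + 4 = pos 20 = 'u'
  'h' (pos 7) + 4 = pos 11 = 'l'
  'l' (pos 11) + 4 = pos 15 = 'p'
Result: njulp

njulp


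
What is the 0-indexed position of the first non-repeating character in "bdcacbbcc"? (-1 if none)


Input: bdcacbbcc
Character frequencies:
  'a': 1
  'b': 3
  'c': 4
  'd': 1
Scanning left to right for freq == 1:
  Position 0 ('b'): freq=3, skip
  Position 1 ('d'): unique! => answer = 1

1


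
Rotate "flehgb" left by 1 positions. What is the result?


Input: "flehgb", rotate left by 1
First 1 characters: "f"
Remaining characters: "lehgb"
Concatenate remaining + first: "lehgb" + "f" = "lehgbf"

lehgbf


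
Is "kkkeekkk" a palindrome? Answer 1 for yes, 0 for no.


Input: kkkeekkk
Reversed: kkkeekkk
  Compare pos 0 ('k') with pos 7 ('k'): match
  Compare pos 1 ('k') with pos 6 ('k'): match
  Compare pos 2 ('k') with pos 5 ('k'): match
  Compare pos 3 ('e') with pos 4 ('e'): match
Result: palindrome

1


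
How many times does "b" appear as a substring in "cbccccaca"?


Searching for "b" in "cbccccaca"
Scanning each position:
  Position 0: "c" => no
  Position 1: "b" => MATCH
  Position 2: "c" => no
  Position 3: "c" => no
  Position 4: "c" => no
  Position 5: "c" => no
  Position 6: "a" => no
  Position 7: "c" => no
  Position 8: "a" => no
Total occurrences: 1

1


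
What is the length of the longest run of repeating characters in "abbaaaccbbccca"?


Input: "abbaaaccbbccca"
Scanning for longest run:
  Position 1 ('b'): new char, reset run to 1
  Position 2 ('b'): continues run of 'b', length=2
  Position 3 ('a'): new char, reset run to 1
  Position 4 ('a'): continues run of 'a', length=2
  Position 5 ('a'): continues run of 'a', length=3
  Position 6 ('c'): new char, reset run to 1
  Position 7 ('c'): continues run of 'c', length=2
  Position 8 ('b'): new char, reset run to 1
  Position 9 ('b'): continues run of 'b', length=2
  Position 10 ('c'): new char, reset run to 1
  Position 11 ('c'): continues run of 'c', length=2
  Position 12 ('c'): continues run of 'c', length=3
  Position 13 ('a'): new char, reset run to 1
Longest run: 'a' with length 3

3


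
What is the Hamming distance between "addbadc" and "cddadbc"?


Comparing "addbadc" and "cddadbc" position by position:
  Position 0: 'a' vs 'c' => differ
  Position 1: 'd' vs 'd' => same
  Position 2: 'd' vs 'd' => same
  Position 3: 'b' vs 'a' => differ
  Position 4: 'a' vs 'd' => differ
  Position 5: 'd' vs 'b' => differ
  Position 6: 'c' vs 'c' => same
Total differences (Hamming distance): 4

4


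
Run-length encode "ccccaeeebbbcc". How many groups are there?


Input: ccccaeeebbbcc
Scanning for consecutive runs:
  Group 1: 'c' x 4 (positions 0-3)
  Group 2: 'a' x 1 (positions 4-4)
  Group 3: 'e' x 3 (positions 5-7)
  Group 4: 'b' x 3 (positions 8-10)
  Group 5: 'c' x 2 (positions 11-12)
Total groups: 5

5


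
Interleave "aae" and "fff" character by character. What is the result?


Interleaving "aae" and "fff":
  Position 0: 'a' from first, 'f' from second => "af"
  Position 1: 'a' from first, 'f' from second => "af"
  Position 2: 'e' from first, 'f' from second => "ef"
Result: afafef

afafef


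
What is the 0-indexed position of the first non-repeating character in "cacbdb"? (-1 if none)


Input: cacbdb
Character frequencies:
  'a': 1
  'b': 2
  'c': 2
  'd': 1
Scanning left to right for freq == 1:
  Position 0 ('c'): freq=2, skip
  Position 1 ('a'): unique! => answer = 1

1


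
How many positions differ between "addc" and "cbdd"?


Comparing "addc" and "cbdd" position by position:
  Position 0: 'a' vs 'c' => DIFFER
  Position 1: 'd' vs 'b' => DIFFER
  Position 2: 'd' vs 'd' => same
  Position 3: 'c' vs 'd' => DIFFER
Positions that differ: 3

3


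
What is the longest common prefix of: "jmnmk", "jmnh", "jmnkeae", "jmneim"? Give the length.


Words: jmnmk, jmnh, jmnkeae, jmneim
  Position 0: all 'j' => match
  Position 1: all 'm' => match
  Position 2: all 'n' => match
  Position 3: ('m', 'h', 'k', 'e') => mismatch, stop
LCP = "jmn" (length 3)

3


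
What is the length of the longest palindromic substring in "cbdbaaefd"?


Input: "cbdbaaefd"
Checking substrings for palindromes:
  [1:4] "bdb" (len 3) => palindrome
  [4:6] "aa" (len 2) => palindrome
Longest palindromic substring: "bdb" with length 3

3


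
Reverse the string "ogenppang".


Input: ogenppang
Reading characters right to left:
  Position 8: 'g'
  Position 7: 'n'
  Position 6: 'a'
  Position 5: 'p'
  Position 4: 'p'
  Position 3: 'n'
  Position 2: 'e'
  Position 1: 'g'
  Position 0: 'o'
Reversed: gnappnego

gnappnego


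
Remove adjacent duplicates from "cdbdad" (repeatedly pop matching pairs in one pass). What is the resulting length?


Input: cdbdad
Stack-based adjacent duplicate removal:
  Read 'c': push. Stack: c
  Read 'd': push. Stack: cd
  Read 'b': push. Stack: cdb
  Read 'd': push. Stack: cdbd
  Read 'a': push. Stack: cdbda
  Read 'd': push. Stack: cdbdad
Final stack: "cdbdad" (length 6)

6


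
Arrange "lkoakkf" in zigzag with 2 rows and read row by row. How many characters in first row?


Zigzag "lkoakkf" into 2 rows:
Placing characters:
  'l' => row 0
  'k' => row 1
  'o' => row 0
  'a' => row 1
  'k' => row 0
  'k' => row 1
  'f' => row 0
Rows:
  Row 0: "lokf"
  Row 1: "kak"
First row length: 4

4


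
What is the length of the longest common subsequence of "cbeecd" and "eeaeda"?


LCS of "cbeecd" and "eeaeda"
DP table:
           e    e    a    e    d    a
      0    0    0    0    0    0    0
  c   0    0    0    0    0    0    0
  b   0    0    0    0    0    0    0
  e   0    1    1    1    1    1    1
  e   0    1    2    2    2    2    2
  c   0    1    2    2    2    2    2
  d   0    1    2    2    2    3    3
LCS length = dp[6][6] = 3

3


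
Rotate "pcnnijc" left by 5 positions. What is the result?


Input: "pcnnijc", rotate left by 5
First 5 characters: "pcnni"
Remaining characters: "jc"
Concatenate remaining + first: "jc" + "pcnni" = "jcpcnni"

jcpcnni


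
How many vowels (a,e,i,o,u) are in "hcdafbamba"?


Input: hcdafbamba
Checking each character:
  'h' at position 0: consonant
  'c' at position 1: consonant
  'd' at position 2: consonant
  'a' at position 3: vowel (running total: 1)
  'f' at position 4: consonant
  'b' at position 5: consonant
  'a' at position 6: vowel (running total: 2)
  'm' at position 7: consonant
  'b' at position 8: consonant
  'a' at position 9: vowel (running total: 3)
Total vowels: 3

3


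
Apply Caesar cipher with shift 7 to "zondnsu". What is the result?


Caesar cipher: shift "zondnsu" by 7
  'z' (pos 25) + 7 = pos 6 = 'g'
  'o' (pos 14) + 7 = pos 21 = 'v'
  'n' (pos 13) + 7 = pos 20 = 'u'
  'd' (pos 3) + 7 = pos 10 = 'k'
  'n' (pos 13) + 7 = pos 20 = 'u'
  's' (pos 18) + 7 = pos 25 = 'z'
  'u' (pos 20) + 7 = pos 1 = 'b'
Result: gvukuzb

gvukuzb


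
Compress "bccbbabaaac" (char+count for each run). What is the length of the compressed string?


Input: bccbbabaaac
Runs:
  'b' x 1 => "b1"
  'c' x 2 => "c2"
  'b' x 2 => "b2"
  'a' x 1 => "a1"
  'b' x 1 => "b1"
  'a' x 3 => "a3"
  'c' x 1 => "c1"
Compressed: "b1c2b2a1b1a3c1"
Compressed length: 14

14


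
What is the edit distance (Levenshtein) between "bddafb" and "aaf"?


Computing edit distance: "bddafb" -> "aaf"
DP table:
           a    a    f
      0    1    2    3
  b   1    1    2    3
  d   2    2    2    3
  d   3    3    3    3
  a   4    3    3    4
  f   5    4    4    3
  b   6    5    5    4
Edit distance = dp[6][3] = 4

4


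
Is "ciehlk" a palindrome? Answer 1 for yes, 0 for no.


Input: ciehlk
Reversed: klheic
  Compare pos 0 ('c') with pos 5 ('k'): MISMATCH
  Compare pos 1 ('i') with pos 4 ('l'): MISMATCH
  Compare pos 2 ('e') with pos 3 ('h'): MISMATCH
Result: not a palindrome

0


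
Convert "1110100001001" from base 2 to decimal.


Input: "1110100001001" in base 2
Positional expansion:
  Digit '1' (value 1) x 2^12 = 4096
  Digit '1' (value 1) x 2^11 = 2048
  Digit '1' (value 1) x 2^10 = 1024
  Digit '0' (value 0) x 2^9 = 0
  Digit '1' (value 1) x 2^8 = 256
  Digit '0' (value 0) x 2^7 = 0
  Digit '0' (value 0) x 2^6 = 0
  Digit '0' (value 0) x 2^5 = 0
  Digit '0' (value 0) x 2^4 = 0
  Digit '1' (value 1) x 2^3 = 8
  Digit '0' (value 0) x 2^2 = 0
  Digit '0' (value 0) x 2^1 = 0
  Digit '1' (value 1) x 2^0 = 1
Sum = 7433

7433


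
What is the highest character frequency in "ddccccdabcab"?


Input: ddccccdabcab
Character counts:
  'a': 2
  'b': 2
  'c': 5
  'd': 3
Maximum frequency: 5

5


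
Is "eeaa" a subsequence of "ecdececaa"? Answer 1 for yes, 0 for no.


Check if "eeaa" is a subsequence of "ecdececaa"
Greedy scan:
  Position 0 ('e'): matches sub[0] = 'e'
  Position 1 ('c'): no match needed
  Position 2 ('d'): no match needed
  Position 3 ('e'): matches sub[1] = 'e'
  Position 4 ('c'): no match needed
  Position 5 ('e'): no match needed
  Position 6 ('c'): no match needed
  Position 7 ('a'): matches sub[2] = 'a'
  Position 8 ('a'): matches sub[3] = 'a'
All 4 characters matched => is a subsequence

1


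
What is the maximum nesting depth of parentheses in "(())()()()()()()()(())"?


Input: "(())()()()()()()()(())"
Tracking depth:
  Position 0 '(': depth becomes 1
  Position 1 '(': depth becomes 2
  Position 2 ')': depth becomes 1
  Position 3 ')': depth becomes 0
  Position 4 '(': depth becomes 1
  Position 5 ')': depth becomes 0
  Position 6 '(': depth becomes 1
  Position 7 ')': depth becomes 0
  Position 8 '(': depth becomes 1
  Position 9 ')': depth becomes 0
  Position 10 '(': depth becomes 1
  Position 11 ')': depth becomes 0
  Position 12 '(': depth becomes 1
  Position 13 ')': depth becomes 0
  Position 14 '(': depth becomes 1
  Position 15 ')': depth becomes 0
  Position 16 '(': depth becomes 1
  Position 17 ')': depth becomes 0
  Position 18 '(': depth becomes 1
  Position 19 '(': depth becomes 2
  Position 20 ')': depth becomes 1
  Position 21 ')': depth becomes 0
Maximum depth reached: 2

2


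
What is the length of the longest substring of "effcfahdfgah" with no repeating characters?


Input: "effcfahdfgah"
Sliding window (track last position of each char):
  Position 0 ('e'): window [0,0] length 1 -- new best
  Position 1 ('f'): window [0,1] length 2 -- new best
  Position 2 ('f'): repeat (last at 1), move window start to 2
  Position 2 ('f'): window [2,2] length 1
  Position 3 ('c'): window [2,3] length 2
  Position 4 ('f'): repeat (last at 2), move window start to 3
  Position 4 ('f'): window [3,4] length 2
  Position 5 ('a'): window [3,5] length 3 -- new best
  Position 6 ('h'): window [3,6] length 4 -- new best
  Position 7 ('d'): window [3,7] length 5 -- new best
  Position 8 ('f'): repeat (last at 4), move window start to 5
  Position 8 ('f'): window [5,8] length 4
  Position 9 ('g'): window [5,9] length 5
  Position 10 ('a'): repeat (last at 5), move window start to 6
  Position 10 ('a'): window [6,10] length 5
  Position 11 ('h'): repeat (last at 6), move window start to 7
  Position 11 ('h'): window [7,11] length 5
Longest substring with no repeats: "cfahd" with length 5

5


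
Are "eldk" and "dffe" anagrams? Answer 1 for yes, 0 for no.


Strings: "eldk", "dffe"
Sorted first:  dekl
Sorted second: deff
Differ at position 2: 'k' vs 'f' => not anagrams

0


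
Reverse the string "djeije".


Input: djeije
Reading characters right to left:
  Position 5: 'e'
  Position 4: 'j'
  Position 3: 'i'
  Position 2: 'e'
  Position 1: 'j'
  Position 0: 'd'
Reversed: ejiejd

ejiejd


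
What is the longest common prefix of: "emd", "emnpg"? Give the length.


Words: emd, emnpg
  Position 0: all 'e' => match
  Position 1: all 'm' => match
  Position 2: ('d', 'n') => mismatch, stop
LCP = "em" (length 2)

2


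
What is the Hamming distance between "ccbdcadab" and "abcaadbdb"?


Comparing "ccbdcadab" and "abcaadbdb" position by position:
  Position 0: 'c' vs 'a' => differ
  Position 1: 'c' vs 'b' => differ
  Position 2: 'b' vs 'c' => differ
  Position 3: 'd' vs 'a' => differ
  Position 4: 'c' vs 'a' => differ
  Position 5: 'a' vs 'd' => differ
  Position 6: 'd' vs 'b' => differ
  Position 7: 'a' vs 'd' => differ
  Position 8: 'b' vs 'b' => same
Total differences (Hamming distance): 8

8


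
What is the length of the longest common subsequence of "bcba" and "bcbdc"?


LCS of "bcba" and "bcbdc"
DP table:
           b    c    b    d    c
      0    0    0    0    0    0
  b   0    1    1    1    1    1
  c   0    1    2    2    2    2
  b   0    1    2    3    3    3
  a   0    1    2    3    3    3
LCS length = dp[4][5] = 3

3


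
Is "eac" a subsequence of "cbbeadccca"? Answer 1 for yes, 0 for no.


Check if "eac" is a subsequence of "cbbeadccca"
Greedy scan:
  Position 0 ('c'): no match needed
  Position 1 ('b'): no match needed
  Position 2 ('b'): no match needed
  Position 3 ('e'): matches sub[0] = 'e'
  Position 4 ('a'): matches sub[1] = 'a'
  Position 5 ('d'): no match needed
  Position 6 ('c'): matches sub[2] = 'c'
  Position 7 ('c'): no match needed
  Position 8 ('c'): no match needed
  Position 9 ('a'): no match needed
All 3 characters matched => is a subsequence

1


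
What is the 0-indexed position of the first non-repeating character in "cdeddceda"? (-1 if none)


Input: cdeddceda
Character frequencies:
  'a': 1
  'c': 2
  'd': 4
  'e': 2
Scanning left to right for freq == 1:
  Position 0 ('c'): freq=2, skip
  Position 1 ('d'): freq=4, skip
  Position 2 ('e'): freq=2, skip
  Position 3 ('d'): freq=4, skip
  Position 4 ('d'): freq=4, skip
  Position 5 ('c'): freq=2, skip
  Position 6 ('e'): freq=2, skip
  Position 7 ('d'): freq=4, skip
  Position 8 ('a'): unique! => answer = 8

8


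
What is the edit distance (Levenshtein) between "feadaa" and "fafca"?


Computing edit distance: "feadaa" -> "fafca"
DP table:
           f    a    f    c    a
      0    1    2    3    4    5
  f   1    0    1    2    3    4
  e   2    1    1    2    3    4
  a   3    2    1    2    3    3
  d   4    3    2    2    3    4
  a   5    4    3    3    3    3
  a   6    5    4    4    4    3
Edit distance = dp[6][5] = 3

3


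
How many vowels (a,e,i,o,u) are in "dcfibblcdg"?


Input: dcfibblcdg
Checking each character:
  'd' at position 0: consonant
  'c' at position 1: consonant
  'f' at position 2: consonant
  'i' at position 3: vowel (running total: 1)
  'b' at position 4: consonant
  'b' at position 5: consonant
  'l' at position 6: consonant
  'c' at position 7: consonant
  'd' at position 8: consonant
  'g' at position 9: consonant
Total vowels: 1

1


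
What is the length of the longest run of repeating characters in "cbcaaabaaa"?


Input: "cbcaaabaaa"
Scanning for longest run:
  Position 1 ('b'): new char, reset run to 1
  Position 2 ('c'): new char, reset run to 1
  Position 3 ('a'): new char, reset run to 1
  Position 4 ('a'): continues run of 'a', length=2
  Position 5 ('a'): continues run of 'a', length=3
  Position 6 ('b'): new char, reset run to 1
  Position 7 ('a'): new char, reset run to 1
  Position 8 ('a'): continues run of 'a', length=2
  Position 9 ('a'): continues run of 'a', length=3
Longest run: 'a' with length 3

3


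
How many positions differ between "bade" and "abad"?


Comparing "bade" and "abad" position by position:
  Position 0: 'b' vs 'a' => DIFFER
  Position 1: 'a' vs 'b' => DIFFER
  Position 2: 'd' vs 'a' => DIFFER
  Position 3: 'e' vs 'd' => DIFFER
Positions that differ: 4

4


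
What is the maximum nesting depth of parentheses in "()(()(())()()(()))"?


Input: "()(()(())()()(()))"
Tracking depth:
  Position 0 '(': depth becomes 1
  Position 1 ')': depth becomes 0
  Position 2 '(': depth becomes 1
  Position 3 '(': depth becomes 2
  Position 4 ')': depth becomes 1
  Position 5 '(': depth becomes 2
  Position 6 '(': depth becomes 3
  Position 7 ')': depth becomes 2
  Position 8 ')': depth becomes 1
  Position 9 '(': depth becomes 2
  Position 10 ')': depth becomes 1
  Position 11 '(': depth becomes 2
  Position 12 ')': depth becomes 1
  Position 13 '(': depth becomes 2
  Position 14 '(': depth becomes 3
  Position 15 ')': depth becomes 2
  Position 16 ')': depth becomes 1
  Position 17 ')': depth becomes 0
Maximum depth reached: 3

3


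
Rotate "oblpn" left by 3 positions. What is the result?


Input: "oblpn", rotate left by 3
First 3 characters: "obl"
Remaining characters: "pn"
Concatenate remaining + first: "pn" + "obl" = "pnobl"

pnobl


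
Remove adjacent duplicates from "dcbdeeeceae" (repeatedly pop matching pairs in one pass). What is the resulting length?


Input: dcbdeeeceae
Stack-based adjacent duplicate removal:
  Read 'd': push. Stack: d
  Read 'c': push. Stack: dc
  Read 'b': push. Stack: dcb
  Read 'd': push. Stack: dcbd
  Read 'e': push. Stack: dcbde
  Read 'e': matches stack top 'e' => pop. Stack: dcbd
  Read 'e': push. Stack: dcbde
  Read 'c': push. Stack: dcbdec
  Read 'e': push. Stack: dcbdece
  Read 'a': push. Stack: dcbdecea
  Read 'e': push. Stack: dcbdeceae
Final stack: "dcbdeceae" (length 9)

9


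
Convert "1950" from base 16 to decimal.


Input: "1950" in base 16
Positional expansion:
  Digit '1' (value 1) x 16^3 = 4096
  Digit '9' (value 9) x 16^2 = 2304
  Digit '5' (value 5) x 16^1 = 80
  Digit '0' (value 0) x 16^0 = 0
Sum = 6480

6480


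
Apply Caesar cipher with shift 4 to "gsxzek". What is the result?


Caesar cipher: shift "gsxzek" by 4
  'g' (pos 6) + 4 = pos 10 = 'k'
  's' (pos 18) + 4 = pos 22 = 'w'
  'x' (pos 23) + 4 = pos 1 = 'b'
  'z' (pos 25) + 4 = pos 3 = 'd'
  'e' (pos 4) + 4 = pos 8 = 'i'
  'k' (pos 10) + 4 = pos 14 = 'o'
Result: kwbdio

kwbdio


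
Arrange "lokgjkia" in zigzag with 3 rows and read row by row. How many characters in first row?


Zigzag "lokgjkia" into 3 rows:
Placing characters:
  'l' => row 0
  'o' => row 1
  'k' => row 2
  'g' => row 1
  'j' => row 0
  'k' => row 1
  'i' => row 2
  'a' => row 1
Rows:
  Row 0: "lj"
  Row 1: "ogka"
  Row 2: "ki"
First row length: 2

2


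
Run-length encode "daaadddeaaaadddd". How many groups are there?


Input: daaadddeaaaadddd
Scanning for consecutive runs:
  Group 1: 'd' x 1 (positions 0-0)
  Group 2: 'a' x 3 (positions 1-3)
  Group 3: 'd' x 3 (positions 4-6)
  Group 4: 'e' x 1 (positions 7-7)
  Group 5: 'a' x 4 (positions 8-11)
  Group 6: 'd' x 4 (positions 12-15)
Total groups: 6

6


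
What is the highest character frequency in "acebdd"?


Input: acebdd
Character counts:
  'a': 1
  'b': 1
  'c': 1
  'd': 2
  'e': 1
Maximum frequency: 2

2


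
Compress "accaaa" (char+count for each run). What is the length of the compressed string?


Input: accaaa
Runs:
  'a' x 1 => "a1"
  'c' x 2 => "c2"
  'a' x 3 => "a3"
Compressed: "a1c2a3"
Compressed length: 6

6


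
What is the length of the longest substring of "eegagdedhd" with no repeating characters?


Input: "eegagdedhd"
Sliding window (track last position of each char):
  Position 0 ('e'): window [0,0] length 1 -- new best
  Position 1 ('e'): repeat (last at 0), move window start to 1
  Position 1 ('e'): window [1,1] length 1
  Position 2 ('g'): window [1,2] length 2 -- new best
  Position 3 ('a'): window [1,3] length 3 -- new best
  Position 4 ('g'): repeat (last at 2), move window start to 3
  Position 4 ('g'): window [3,4] length 2
  Position 5 ('d'): window [3,5] length 3
  Position 6 ('e'): window [3,6] length 4 -- new best
  Position 7 ('d'): repeat (last at 5), move window start to 6
  Position 7 ('d'): window [6,7] length 2
  Position 8 ('h'): window [6,8] length 3
  Position 9 ('d'): repeat (last at 7), move window start to 8
  Position 9 ('d'): window [8,9] length 2
Longest substring with no repeats: "agde" with length 4

4


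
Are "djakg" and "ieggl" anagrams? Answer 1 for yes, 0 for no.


Strings: "djakg", "ieggl"
Sorted first:  adgjk
Sorted second: eggil
Differ at position 0: 'a' vs 'e' => not anagrams

0


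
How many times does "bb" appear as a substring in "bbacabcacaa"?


Searching for "bb" in "bbacabcacaa"
Scanning each position:
  Position 0: "bb" => MATCH
  Position 1: "ba" => no
  Position 2: "ac" => no
  Position 3: "ca" => no
  Position 4: "ab" => no
  Position 5: "bc" => no
  Position 6: "ca" => no
  Position 7: "ac" => no
  Position 8: "ca" => no
  Position 9: "aa" => no
Total occurrences: 1

1


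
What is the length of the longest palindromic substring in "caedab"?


Input: "caedab"
Checking substrings for palindromes:
  No multi-char palindromic substrings found
Longest palindromic substring: "c" with length 1

1


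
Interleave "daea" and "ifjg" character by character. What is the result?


Interleaving "daea" and "ifjg":
  Position 0: 'd' from first, 'i' from second => "di"
  Position 1: 'a' from first, 'f' from second => "af"
  Position 2: 'e' from first, 'j' from second => "ej"
  Position 3: 'a' from first, 'g' from second => "ag"
Result: diafejag

diafejag


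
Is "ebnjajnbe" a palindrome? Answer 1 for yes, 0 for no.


Input: ebnjajnbe
Reversed: ebnjajnbe
  Compare pos 0 ('e') with pos 8 ('e'): match
  Compare pos 1 ('b') with pos 7 ('b'): match
  Compare pos 2 ('n') with pos 6 ('n'): match
  Compare pos 3 ('j') with pos 5 ('j'): match
Result: palindrome

1


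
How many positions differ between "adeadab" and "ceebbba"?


Comparing "adeadab" and "ceebbba" position by position:
  Position 0: 'a' vs 'c' => DIFFER
  Position 1: 'd' vs 'e' => DIFFER
  Position 2: 'e' vs 'e' => same
  Position 3: 'a' vs 'b' => DIFFER
  Position 4: 'd' vs 'b' => DIFFER
  Position 5: 'a' vs 'b' => DIFFER
  Position 6: 'b' vs 'a' => DIFFER
Positions that differ: 6

6


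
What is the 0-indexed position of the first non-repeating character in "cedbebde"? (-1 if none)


Input: cedbebde
Character frequencies:
  'b': 2
  'c': 1
  'd': 2
  'e': 3
Scanning left to right for freq == 1:
  Position 0 ('c'): unique! => answer = 0

0


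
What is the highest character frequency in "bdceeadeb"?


Input: bdceeadeb
Character counts:
  'a': 1
  'b': 2
  'c': 1
  'd': 2
  'e': 3
Maximum frequency: 3

3


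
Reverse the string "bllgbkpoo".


Input: bllgbkpoo
Reading characters right to left:
  Position 8: 'o'
  Position 7: 'o'
  Position 6: 'p'
  Position 5: 'k'
  Position 4: 'b'
  Position 3: 'g'
  Position 2: 'l'
  Position 1: 'l'
  Position 0: 'b'
Reversed: oopkbgllb

oopkbgllb


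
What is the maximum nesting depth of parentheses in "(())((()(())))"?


Input: "(())((()(())))"
Tracking depth:
  Position 0 '(': depth becomes 1
  Position 1 '(': depth becomes 2
  Position 2 ')': depth becomes 1
  Position 3 ')': depth becomes 0
  Position 4 '(': depth becomes 1
  Position 5 '(': depth becomes 2
  Position 6 '(': depth becomes 3
  Position 7 ')': depth becomes 2
  Position 8 '(': depth becomes 3
  Position 9 '(': depth becomes 4
  Position 10 ')': depth becomes 3
  Position 11 ')': depth becomes 2
  Position 12 ')': depth becomes 1
  Position 13 ')': depth becomes 0
Maximum depth reached: 4

4


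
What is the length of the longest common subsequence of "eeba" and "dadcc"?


LCS of "eeba" and "dadcc"
DP table:
           d    a    d    c    c
      0    0    0    0    0    0
  e   0    0    0    0    0    0
  e   0    0    0    0    0    0
  b   0    0    0    0    0    0
  a   0    0    1    1    1    1
LCS length = dp[4][5] = 1

1


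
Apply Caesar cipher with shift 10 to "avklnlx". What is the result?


Caesar cipher: shift "avklnlx" by 10
  'a' (pos 0) + 10 = pos 10 = 'k'
  'v' (pos 21) + 10 = pos 5 = 'f'
  'k' (pos 10) + 10 = pos 20 = 'u'
  'l' (pos 11) + 10 = pos 21 = 'v'
  'n' (pos 13) + 10 = pos 23 = 'x'
  'l' (pos 11) + 10 = pos 21 = 'v'
  'x' (pos 23) + 10 = pos 7 = 'h'
Result: kfuvxvh

kfuvxvh


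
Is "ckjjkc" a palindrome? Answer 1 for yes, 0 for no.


Input: ckjjkc
Reversed: ckjjkc
  Compare pos 0 ('c') with pos 5 ('c'): match
  Compare pos 1 ('k') with pos 4 ('k'): match
  Compare pos 2 ('j') with pos 3 ('j'): match
Result: palindrome

1


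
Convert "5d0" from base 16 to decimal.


Input: "5d0" in base 16
Positional expansion:
  Digit '5' (value 5) x 16^2 = 1280
  Digit 'd' (value 13) x 16^1 = 208
  Digit '0' (value 0) x 16^0 = 0
Sum = 1488

1488


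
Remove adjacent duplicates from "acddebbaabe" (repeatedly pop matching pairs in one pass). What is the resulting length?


Input: acddebbaabe
Stack-based adjacent duplicate removal:
  Read 'a': push. Stack: a
  Read 'c': push. Stack: ac
  Read 'd': push. Stack: acd
  Read 'd': matches stack top 'd' => pop. Stack: ac
  Read 'e': push. Stack: ace
  Read 'b': push. Stack: aceb
  Read 'b': matches stack top 'b' => pop. Stack: ace
  Read 'a': push. Stack: acea
  Read 'a': matches stack top 'a' => pop. Stack: ace
  Read 'b': push. Stack: aceb
  Read 'e': push. Stack: acebe
Final stack: "acebe" (length 5)

5


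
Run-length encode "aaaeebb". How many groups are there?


Input: aaaeebb
Scanning for consecutive runs:
  Group 1: 'a' x 3 (positions 0-2)
  Group 2: 'e' x 2 (positions 3-4)
  Group 3: 'b' x 2 (positions 5-6)
Total groups: 3

3


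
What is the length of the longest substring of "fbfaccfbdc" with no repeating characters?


Input: "fbfaccfbdc"
Sliding window (track last position of each char):
  Position 0 ('f'): window [0,0] length 1 -- new best
  Position 1 ('b'): window [0,1] length 2 -- new best
  Position 2 ('f'): repeat (last at 0), move window start to 1
  Position 2 ('f'): window [1,2] length 2
  Position 3 ('a'): window [1,3] length 3 -- new best
  Position 4 ('c'): window [1,4] length 4 -- new best
  Position 5 ('c'): repeat (last at 4), move window start to 5
  Position 5 ('c'): window [5,5] length 1
  Position 6 ('f'): window [5,6] length 2
  Position 7 ('b'): window [5,7] length 3
  Position 8 ('d'): window [5,8] length 4
  Position 9 ('c'): repeat (last at 5), move window start to 6
  Position 9 ('c'): window [6,9] length 4
Longest substring with no repeats: "bfac" with length 4

4


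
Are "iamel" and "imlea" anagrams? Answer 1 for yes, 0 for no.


Strings: "iamel", "imlea"
Sorted first:  aeilm
Sorted second: aeilm
Sorted forms match => anagrams

1


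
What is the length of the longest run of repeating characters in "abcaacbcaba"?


Input: "abcaacbcaba"
Scanning for longest run:
  Position 1 ('b'): new char, reset run to 1
  Position 2 ('c'): new char, reset run to 1
  Position 3 ('a'): new char, reset run to 1
  Position 4 ('a'): continues run of 'a', length=2
  Position 5 ('c'): new char, reset run to 1
  Position 6 ('b'): new char, reset run to 1
  Position 7 ('c'): new char, reset run to 1
  Position 8 ('a'): new char, reset run to 1
  Position 9 ('b'): new char, reset run to 1
  Position 10 ('a'): new char, reset run to 1
Longest run: 'a' with length 2

2


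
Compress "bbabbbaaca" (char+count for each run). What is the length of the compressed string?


Input: bbabbbaaca
Runs:
  'b' x 2 => "b2"
  'a' x 1 => "a1"
  'b' x 3 => "b3"
  'a' x 2 => "a2"
  'c' x 1 => "c1"
  'a' x 1 => "a1"
Compressed: "b2a1b3a2c1a1"
Compressed length: 12

12


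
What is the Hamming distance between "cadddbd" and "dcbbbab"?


Comparing "cadddbd" and "dcbbbab" position by position:
  Position 0: 'c' vs 'd' => differ
  Position 1: 'a' vs 'c' => differ
  Position 2: 'd' vs 'b' => differ
  Position 3: 'd' vs 'b' => differ
  Position 4: 'd' vs 'b' => differ
  Position 5: 'b' vs 'a' => differ
  Position 6: 'd' vs 'b' => differ
Total differences (Hamming distance): 7

7


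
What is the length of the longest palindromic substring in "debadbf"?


Input: "debadbf"
Checking substrings for palindromes:
  No multi-char palindromic substrings found
Longest palindromic substring: "d" with length 1

1


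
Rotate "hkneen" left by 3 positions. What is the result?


Input: "hkneen", rotate left by 3
First 3 characters: "hkn"
Remaining characters: "een"
Concatenate remaining + first: "een" + "hkn" = "eenhkn"

eenhkn


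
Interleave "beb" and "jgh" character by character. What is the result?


Interleaving "beb" and "jgh":
  Position 0: 'b' from first, 'j' from second => "bj"
  Position 1: 'e' from first, 'g' from second => "eg"
  Position 2: 'b' from first, 'h' from second => "bh"
Result: bjegbh

bjegbh


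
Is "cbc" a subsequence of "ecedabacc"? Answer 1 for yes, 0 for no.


Check if "cbc" is a subsequence of "ecedabacc"
Greedy scan:
  Position 0 ('e'): no match needed
  Position 1 ('c'): matches sub[0] = 'c'
  Position 2 ('e'): no match needed
  Position 3 ('d'): no match needed
  Position 4 ('a'): no match needed
  Position 5 ('b'): matches sub[1] = 'b'
  Position 6 ('a'): no match needed
  Position 7 ('c'): matches sub[2] = 'c'
  Position 8 ('c'): no match needed
All 3 characters matched => is a subsequence

1


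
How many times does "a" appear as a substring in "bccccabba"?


Searching for "a" in "bccccabba"
Scanning each position:
  Position 0: "b" => no
  Position 1: "c" => no
  Position 2: "c" => no
  Position 3: "c" => no
  Position 4: "c" => no
  Position 5: "a" => MATCH
  Position 6: "b" => no
  Position 7: "b" => no
  Position 8: "a" => MATCH
Total occurrences: 2

2


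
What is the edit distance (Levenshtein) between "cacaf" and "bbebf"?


Computing edit distance: "cacaf" -> "bbebf"
DP table:
           b    b    e    b    f
      0    1    2    3    4    5
  c   1    1    2    3    4    5
  a   2    2    2    3    4    5
  c   3    3    3    3    4    5
  a   4    4    4    4    4    5
  f   5    5    5    5    5    4
Edit distance = dp[5][5] = 4

4


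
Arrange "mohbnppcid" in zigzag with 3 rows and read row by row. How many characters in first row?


Zigzag "mohbnppcid" into 3 rows:
Placing characters:
  'm' => row 0
  'o' => row 1
  'h' => row 2
  'b' => row 1
  'n' => row 0
  'p' => row 1
  'p' => row 2
  'c' => row 1
  'i' => row 0
  'd' => row 1
Rows:
  Row 0: "mni"
  Row 1: "obpcd"
  Row 2: "hp"
First row length: 3

3


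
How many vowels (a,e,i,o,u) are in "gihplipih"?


Input: gihplipih
Checking each character:
  'g' at position 0: consonant
  'i' at position 1: vowel (running total: 1)
  'h' at position 2: consonant
  'p' at position 3: consonant
  'l' at position 4: consonant
  'i' at position 5: vowel (running total: 2)
  'p' at position 6: consonant
  'i' at position 7: vowel (running total: 3)
  'h' at position 8: consonant
Total vowels: 3

3


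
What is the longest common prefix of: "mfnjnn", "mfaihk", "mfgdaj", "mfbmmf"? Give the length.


Words: mfnjnn, mfaihk, mfgdaj, mfbmmf
  Position 0: all 'm' => match
  Position 1: all 'f' => match
  Position 2: ('n', 'a', 'g', 'b') => mismatch, stop
LCP = "mf" (length 2)

2


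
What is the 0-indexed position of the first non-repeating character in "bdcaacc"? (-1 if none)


Input: bdcaacc
Character frequencies:
  'a': 2
  'b': 1
  'c': 3
  'd': 1
Scanning left to right for freq == 1:
  Position 0 ('b'): unique! => answer = 0

0


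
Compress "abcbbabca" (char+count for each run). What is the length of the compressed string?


Input: abcbbabca
Runs:
  'a' x 1 => "a1"
  'b' x 1 => "b1"
  'c' x 1 => "c1"
  'b' x 2 => "b2"
  'a' x 1 => "a1"
  'b' x 1 => "b1"
  'c' x 1 => "c1"
  'a' x 1 => "a1"
Compressed: "a1b1c1b2a1b1c1a1"
Compressed length: 16

16


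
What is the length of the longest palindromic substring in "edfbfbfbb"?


Input: "edfbfbfbb"
Checking substrings for palindromes:
  [2:7] "fbfbf" (len 5) => palindrome
  [3:8] "bfbfb" (len 5) => palindrome
  [2:5] "fbf" (len 3) => palindrome
  [3:6] "bfb" (len 3) => palindrome
  [4:7] "fbf" (len 3) => palindrome
  [5:8] "bfb" (len 3) => palindrome
Longest palindromic substring: "fbfbf" with length 5

5
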